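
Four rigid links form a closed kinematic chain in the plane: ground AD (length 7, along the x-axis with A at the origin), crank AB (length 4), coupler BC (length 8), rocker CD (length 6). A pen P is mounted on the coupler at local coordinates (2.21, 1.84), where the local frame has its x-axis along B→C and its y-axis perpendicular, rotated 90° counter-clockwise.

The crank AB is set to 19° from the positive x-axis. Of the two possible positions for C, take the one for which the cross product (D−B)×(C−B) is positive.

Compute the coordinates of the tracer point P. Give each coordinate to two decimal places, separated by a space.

A=(0,0), D=(7.00,0)
B = A + 4.00·(cos19°, sin19°) = (3.7821, 1.3023)
|BD| = 3.4714
circle(B,8.00) ∩ circle(D,6.00): a=5.7686, h=5.5428
  candidates: C₊=(11.2087,4.2763) cross=19.242; C₋=(7.0501,-5.9998) cross=-19.242
  mode + wants cross > 0 → take C=(11.2087,4.2763) (cross=19.242)
ex = (C−B)/|BC| = (0.9283,0.3718); ey = (-0.3718,0.9283)
P = B + 2.21·ex + 1.84·ey = (5.1497,3.8320)

5.15 3.83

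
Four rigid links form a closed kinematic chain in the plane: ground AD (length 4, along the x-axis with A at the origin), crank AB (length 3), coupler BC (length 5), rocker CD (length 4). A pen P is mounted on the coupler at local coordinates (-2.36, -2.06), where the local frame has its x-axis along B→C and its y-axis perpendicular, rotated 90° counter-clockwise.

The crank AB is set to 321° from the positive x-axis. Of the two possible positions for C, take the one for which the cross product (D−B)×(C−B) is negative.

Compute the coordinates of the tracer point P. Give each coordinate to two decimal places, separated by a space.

-0.16 -3.78

A=(0,0), D=(4.00,0)
B = A + 3.00·(cos321°, sin321°) = (2.3314, -1.8880)
|BD| = 2.5196
circle(B,5.00) ∩ circle(D,4.00): a=3.0458, h=3.9652
  candidates: C₊=(1.3773,3.0202) cross=9.991; C₋=(7.3196,-2.2316) cross=-9.991
  mode - wants cross < 0 → take C=(7.3196,-2.2316) (cross=-9.991)
ex = (C−B)/|BC| = (0.9976,-0.0687); ey = (0.0687,0.9976)
P = B + -2.36·ex + -2.06·ey = (-0.1646,-3.7809)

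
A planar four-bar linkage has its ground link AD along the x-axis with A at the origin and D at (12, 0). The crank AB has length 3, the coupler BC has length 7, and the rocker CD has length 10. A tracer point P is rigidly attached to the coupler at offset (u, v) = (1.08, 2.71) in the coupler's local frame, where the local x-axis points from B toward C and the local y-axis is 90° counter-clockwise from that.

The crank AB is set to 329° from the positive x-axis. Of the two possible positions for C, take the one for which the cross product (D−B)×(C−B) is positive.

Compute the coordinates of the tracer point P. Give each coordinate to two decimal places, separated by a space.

0.04 -0.09

A=(0,0), D=(12.00,0)
B = A + 3.00·(cos329°, sin329°) = (2.5715, -1.5451)
|BD| = 9.5543
circle(B,7.00) ∩ circle(D,10.00): a=2.1082, h=6.6750
  candidates: C₊=(3.5724,5.3830) cross=63.775; C₋=(5.7314,-7.7913) cross=-63.775
  mode + wants cross > 0 → take C=(3.5724,5.3830) (cross=63.775)
ex = (C−B)/|BC| = (0.1430,0.9897); ey = (-0.9897,0.1430)
P = B + 1.08·ex + 2.71·ey = (0.0438,-0.0887)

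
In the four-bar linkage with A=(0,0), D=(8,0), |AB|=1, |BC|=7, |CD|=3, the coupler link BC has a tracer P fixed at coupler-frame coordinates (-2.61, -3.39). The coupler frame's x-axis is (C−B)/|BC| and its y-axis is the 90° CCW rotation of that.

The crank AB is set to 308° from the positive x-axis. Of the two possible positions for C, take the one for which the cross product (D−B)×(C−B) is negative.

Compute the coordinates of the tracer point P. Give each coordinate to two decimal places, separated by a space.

A=(0,0), D=(8.00,0)
B = A + 1.00·(cos308°, sin308°) = (0.6157, -0.7880)
|BD| = 7.4263
circle(B,7.00) ∩ circle(D,3.00): a=6.4063, h=2.8213
  candidates: C₊=(6.6864,2.6971) cross=20.952; C₋=(7.2851,-2.9136) cross=-20.952
  mode - wants cross < 0 → take C=(7.2851,-2.9136) (cross=-20.952)
ex = (C−B)/|BC| = (0.9528,-0.3037); ey = (0.3037,0.9528)
P = B + -2.61·ex + -3.39·ey = (-2.9005,-3.2254)

-2.90 -3.23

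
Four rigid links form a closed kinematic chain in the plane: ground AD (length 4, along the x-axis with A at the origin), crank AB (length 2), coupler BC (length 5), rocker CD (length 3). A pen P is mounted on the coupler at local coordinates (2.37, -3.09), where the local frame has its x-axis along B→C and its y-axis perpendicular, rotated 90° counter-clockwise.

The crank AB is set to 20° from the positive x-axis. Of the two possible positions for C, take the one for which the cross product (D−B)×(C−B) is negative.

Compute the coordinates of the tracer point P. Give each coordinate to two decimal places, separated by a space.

A=(0,0), D=(4.00,0)
B = A + 2.00·(cos20°, sin20°) = (1.8794, 0.6840)
|BD| = 2.2282
circle(B,5.00) ∩ circle(D,3.00): a=4.7044, h=1.6936
  candidates: C₊=(6.8766,0.8517) cross=3.774; C₋=(5.8367,-2.3720) cross=-3.774
  mode - wants cross < 0 → take C=(5.8367,-2.3720) (cross=-3.774)
ex = (C−B)/|BC| = (0.7915,-0.6112); ey = (0.6112,0.7915)
P = B + 2.37·ex + -3.09·ey = (1.8665,-3.2102)

1.87 -3.21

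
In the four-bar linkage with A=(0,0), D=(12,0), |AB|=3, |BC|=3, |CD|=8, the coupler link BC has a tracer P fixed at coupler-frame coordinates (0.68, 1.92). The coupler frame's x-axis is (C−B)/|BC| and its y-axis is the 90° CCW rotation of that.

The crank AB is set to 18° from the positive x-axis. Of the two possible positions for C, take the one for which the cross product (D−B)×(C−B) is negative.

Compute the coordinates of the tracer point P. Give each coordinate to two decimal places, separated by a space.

A=(0,0), D=(12.00,0)
B = A + 3.00·(cos18°, sin18°) = (2.8532, 0.9271)
|BD| = 9.1937
circle(B,3.00) ∩ circle(D,8.00): a=1.6057, h=2.5341
  candidates: C₊=(4.7062,3.2864) cross=23.298; C₋=(4.1951,-1.7561) cross=-23.298
  mode - wants cross < 0 → take C=(4.1951,-1.7561) (cross=-23.298)
ex = (C−B)/|BC| = (0.4473,-0.8944); ey = (0.8944,0.4473)
P = B + 0.68·ex + 1.92·ey = (4.8745,1.1777)

4.87 1.18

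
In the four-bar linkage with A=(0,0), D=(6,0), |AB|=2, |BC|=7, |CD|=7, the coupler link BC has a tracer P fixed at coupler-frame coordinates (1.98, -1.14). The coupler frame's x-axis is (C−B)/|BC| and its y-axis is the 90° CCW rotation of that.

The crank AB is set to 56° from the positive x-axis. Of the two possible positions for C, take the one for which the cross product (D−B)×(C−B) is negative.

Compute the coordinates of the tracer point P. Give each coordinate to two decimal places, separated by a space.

A=(0,0), D=(6.00,0)
B = A + 2.00·(cos56°, sin56°) = (1.1184, 1.6581)
|BD| = 5.1555
circle(B,7.00) ∩ circle(D,7.00): a=2.5778, h=6.5081
  candidates: C₊=(5.6523,6.9914) cross=33.553; C₋=(1.4661,-5.3333) cross=-33.553
  mode - wants cross < 0 → take C=(1.4661,-5.3333) (cross=-33.553)
ex = (C−B)/|BC| = (0.0497,-0.9988); ey = (0.9988,0.0497)
P = B + 1.98·ex + -1.14·ey = (0.0782,-0.3761)

0.08 -0.38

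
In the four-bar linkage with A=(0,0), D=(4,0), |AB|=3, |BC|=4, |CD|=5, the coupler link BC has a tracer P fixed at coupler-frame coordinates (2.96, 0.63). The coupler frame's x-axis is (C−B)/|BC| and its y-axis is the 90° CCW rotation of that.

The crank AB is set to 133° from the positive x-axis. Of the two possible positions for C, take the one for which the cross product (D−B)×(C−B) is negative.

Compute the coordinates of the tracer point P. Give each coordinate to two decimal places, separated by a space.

A=(0,0), D=(4.00,0)
B = A + 3.00·(cos133°, sin133°) = (-2.0460, 2.1941)
|BD| = 6.4318
circle(B,4.00) ∩ circle(D,5.00): a=2.5162, h=3.1094
  candidates: C₊=(1.3800,4.2586) cross=19.999; C₋=(-0.7414,-1.5872) cross=-19.999
  mode - wants cross < 0 → take C=(-0.7414,-1.5872) (cross=-19.999)
ex = (C−B)/|BC| = (0.3262,-0.9453); ey = (0.9453,0.3262)
P = B + 2.96·ex + 0.63·ey = (-0.4850,-0.3986)

-0.49 -0.40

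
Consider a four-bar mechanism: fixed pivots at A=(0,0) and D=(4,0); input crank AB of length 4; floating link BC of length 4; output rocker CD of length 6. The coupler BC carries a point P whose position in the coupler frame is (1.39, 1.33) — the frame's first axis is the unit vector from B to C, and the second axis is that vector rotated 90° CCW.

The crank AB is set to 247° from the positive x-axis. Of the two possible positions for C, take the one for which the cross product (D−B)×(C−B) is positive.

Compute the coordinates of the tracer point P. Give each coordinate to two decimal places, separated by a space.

A=(0,0), D=(4.00,0)
B = A + 4.00·(cos247°, sin247°) = (-1.5629, -3.6820)
|BD| = 6.6711
circle(B,4.00) ∩ circle(D,6.00): a=1.8365, h=3.5535
  candidates: C₊=(-1.9928,0.2948) cross=23.705; C₋=(1.9298,-5.6316) cross=-23.705
  mode + wants cross > 0 → take C=(-1.9928,0.2948) (cross=23.705)
ex = (C−B)/|BC| = (-0.1075,0.9942); ey = (-0.9942,-0.1075)
P = B + 1.39·ex + 1.33·ey = (-3.0346,-2.4430)

-3.03 -2.44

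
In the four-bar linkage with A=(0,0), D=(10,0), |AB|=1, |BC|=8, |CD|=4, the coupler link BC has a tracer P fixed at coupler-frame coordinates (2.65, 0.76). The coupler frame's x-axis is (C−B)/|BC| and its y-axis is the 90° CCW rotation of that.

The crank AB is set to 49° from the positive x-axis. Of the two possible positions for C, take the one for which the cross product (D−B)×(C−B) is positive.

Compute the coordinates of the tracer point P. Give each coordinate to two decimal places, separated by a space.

A=(0,0), D=(10.00,0)
B = A + 1.00·(cos49°, sin49°) = (0.6561, 0.7547)
|BD| = 9.3744
circle(B,8.00) ∩ circle(D,4.00): a=7.2474, h=3.3876
  candidates: C₊=(8.1526,3.5478) cross=31.757; C₋=(7.6072,-3.2054) cross=-31.757
  mode + wants cross > 0 → take C=(8.1526,3.5478) (cross=31.757)
ex = (C−B)/|BC| = (0.9371,0.3491); ey = (-0.3491,0.9371)
P = B + 2.65·ex + 0.76·ey = (2.8739,2.3921)

2.87 2.39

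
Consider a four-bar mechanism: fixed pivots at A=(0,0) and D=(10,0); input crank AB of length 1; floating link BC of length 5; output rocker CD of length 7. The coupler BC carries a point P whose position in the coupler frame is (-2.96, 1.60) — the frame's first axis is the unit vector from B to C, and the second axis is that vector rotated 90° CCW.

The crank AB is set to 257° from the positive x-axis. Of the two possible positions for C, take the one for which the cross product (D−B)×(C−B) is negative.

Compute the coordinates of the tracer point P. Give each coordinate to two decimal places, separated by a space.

A=(0,0), D=(10.00,0)
B = A + 1.00·(cos257°, sin257°) = (-0.2250, -0.9744)
|BD| = 10.2713
circle(B,5.00) ∩ circle(D,7.00): a=3.9673, h=3.0431
  candidates: C₊=(3.4358,2.4313) cross=31.256; C₋=(4.0132,-3.6274) cross=-31.256
  mode - wants cross < 0 → take C=(4.0132,-3.6274) (cross=-31.256)
ex = (C−B)/|BC| = (0.8476,-0.5306); ey = (0.5306,0.8476)
P = B + -2.96·ex + 1.60·ey = (-1.8850,1.9524)

-1.88 1.95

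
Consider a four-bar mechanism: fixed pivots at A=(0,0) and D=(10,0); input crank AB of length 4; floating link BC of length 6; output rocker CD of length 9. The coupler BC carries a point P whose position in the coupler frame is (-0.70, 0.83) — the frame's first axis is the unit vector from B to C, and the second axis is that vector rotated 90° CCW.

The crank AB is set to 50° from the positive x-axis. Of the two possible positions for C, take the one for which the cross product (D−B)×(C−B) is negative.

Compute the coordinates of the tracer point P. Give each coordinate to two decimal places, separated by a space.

3.52 3.60

A=(0,0), D=(10.00,0)
B = A + 4.00·(cos50°, sin50°) = (2.5712, 3.0642)
|BD| = 8.0360
circle(B,6.00) ∩ circle(D,9.00): a=1.2181, h=5.8751
  candidates: C₊=(5.9374,8.0309) cross=47.212; C₋=(1.4570,-2.8315) cross=-47.212
  mode - wants cross < 0 → take C=(1.4570,-2.8315) (cross=-47.212)
ex = (C−B)/|BC| = (-0.1857,-0.9826); ey = (0.9826,-0.1857)
P = B + -0.70·ex + 0.83·ey = (3.5167,3.5979)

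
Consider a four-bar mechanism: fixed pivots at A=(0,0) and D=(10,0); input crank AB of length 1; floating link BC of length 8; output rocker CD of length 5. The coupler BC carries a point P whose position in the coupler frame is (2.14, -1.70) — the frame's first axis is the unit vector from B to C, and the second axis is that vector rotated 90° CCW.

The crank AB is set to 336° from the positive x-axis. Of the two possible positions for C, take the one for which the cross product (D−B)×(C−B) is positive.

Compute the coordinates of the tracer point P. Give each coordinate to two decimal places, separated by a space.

3.64 -0.53

A=(0,0), D=(10.00,0)
B = A + 1.00·(cos336°, sin336°) = (0.9135, -0.4067)
|BD| = 9.0956
circle(B,8.00) ∩ circle(D,5.00): a=6.6917, h=4.3842
  candidates: C₊=(7.4025,4.2723) cross=39.877; C₋=(7.7946,-4.4873) cross=-39.877
  mode + wants cross > 0 → take C=(7.4025,4.2723) (cross=39.877)
ex = (C−B)/|BC| = (0.8111,0.5849); ey = (-0.5849,0.8111)
P = B + 2.14·ex + -1.70·ey = (3.6436,-0.5340)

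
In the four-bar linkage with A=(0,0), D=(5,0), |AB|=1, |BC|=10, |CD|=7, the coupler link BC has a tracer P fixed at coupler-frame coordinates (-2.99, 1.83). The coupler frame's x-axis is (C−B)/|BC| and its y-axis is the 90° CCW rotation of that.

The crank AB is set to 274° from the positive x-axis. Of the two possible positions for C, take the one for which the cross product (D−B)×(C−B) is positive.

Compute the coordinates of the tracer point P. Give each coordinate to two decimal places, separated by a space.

-3.21 -2.23

A=(0,0), D=(5.00,0)
B = A + 1.00·(cos274°, sin274°) = (0.0698, -0.9976)
|BD| = 5.0302
circle(B,10.00) ∩ circle(D,7.00): a=7.5845, h=6.5173
  candidates: C₊=(6.2111,6.8944) cross=32.783; C₋=(8.7961,-5.8813) cross=-32.783
  mode + wants cross > 0 → take C=(6.2111,6.8944) (cross=32.783)
ex = (C−B)/|BC| = (0.6141,0.7892); ey = (-0.7892,0.6141)
P = B + -2.99·ex + 1.83·ey = (-3.2107,-2.2334)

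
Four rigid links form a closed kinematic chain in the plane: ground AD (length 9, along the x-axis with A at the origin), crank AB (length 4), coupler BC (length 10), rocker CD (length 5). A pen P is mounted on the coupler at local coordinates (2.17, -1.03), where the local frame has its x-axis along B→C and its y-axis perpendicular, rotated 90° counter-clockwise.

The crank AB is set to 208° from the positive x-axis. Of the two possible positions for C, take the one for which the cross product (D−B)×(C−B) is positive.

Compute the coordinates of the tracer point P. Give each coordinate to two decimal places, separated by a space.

-1.14 -1.68

A=(0,0), D=(9.00,0)
B = A + 4.00·(cos208°, sin208°) = (-3.5318, -1.8779)
|BD| = 12.6717
circle(B,10.00) ∩ circle(D,5.00): a=9.2952, h=3.6877
  candidates: C₊=(5.1143,3.1466) cross=46.730; C₋=(6.2073,-4.1474) cross=-46.730
  mode + wants cross > 0 → take C=(5.1143,3.1466) (cross=46.730)
ex = (C−B)/|BC| = (0.8646,0.5024); ey = (-0.5024,0.8646)
P = B + 2.17·ex + -1.03·ey = (-1.1381,-1.6781)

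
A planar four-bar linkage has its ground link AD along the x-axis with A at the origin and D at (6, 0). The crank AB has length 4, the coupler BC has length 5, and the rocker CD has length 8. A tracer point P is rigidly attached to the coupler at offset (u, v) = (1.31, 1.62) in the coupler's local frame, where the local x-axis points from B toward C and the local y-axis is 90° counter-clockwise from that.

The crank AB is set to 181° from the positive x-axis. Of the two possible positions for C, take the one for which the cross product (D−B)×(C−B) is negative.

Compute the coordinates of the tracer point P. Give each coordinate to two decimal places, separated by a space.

-1.92 -0.11

A=(0,0), D=(6.00,0)
B = A + 4.00·(cos181°, sin181°) = (-3.9994, -0.0698)
|BD| = 9.9996
circle(B,5.00) ∩ circle(D,8.00): a=3.0497, h=3.9622
  candidates: C₊=(-0.9774,3.9136) cross=39.621; C₋=(-0.9221,-4.0106) cross=-39.621
  mode - wants cross < 0 → take C=(-0.9221,-4.0106) (cross=-39.621)
ex = (C−B)/|BC| = (0.6155,-0.7882); ey = (0.7882,0.6155)
P = B + 1.31·ex + 1.62·ey = (-1.9163,-0.1052)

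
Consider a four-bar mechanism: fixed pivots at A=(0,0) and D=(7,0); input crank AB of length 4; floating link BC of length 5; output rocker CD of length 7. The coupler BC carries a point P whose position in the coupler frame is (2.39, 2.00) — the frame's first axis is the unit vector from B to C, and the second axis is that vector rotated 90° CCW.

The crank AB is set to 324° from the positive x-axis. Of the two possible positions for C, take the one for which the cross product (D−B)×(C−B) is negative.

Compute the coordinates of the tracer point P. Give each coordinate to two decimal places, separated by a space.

A=(0,0), D=(7.00,0)
B = A + 4.00·(cos324°, sin324°) = (3.2361, -2.3511)
|BD| = 4.4379
circle(B,5.00) ∩ circle(D,7.00): a=-0.4850, h=4.9764
  candidates: C₊=(0.1883,1.6126) cross=22.085; C₋=(5.4611,-6.8288) cross=-22.085
  mode - wants cross < 0 → take C=(5.4611,-6.8288) (cross=-22.085)
ex = (C−B)/|BC| = (0.4450,-0.8955); ey = (0.8955,0.4450)
P = B + 2.39·ex + 2.00·ey = (6.0907,-3.6014)

6.09 -3.60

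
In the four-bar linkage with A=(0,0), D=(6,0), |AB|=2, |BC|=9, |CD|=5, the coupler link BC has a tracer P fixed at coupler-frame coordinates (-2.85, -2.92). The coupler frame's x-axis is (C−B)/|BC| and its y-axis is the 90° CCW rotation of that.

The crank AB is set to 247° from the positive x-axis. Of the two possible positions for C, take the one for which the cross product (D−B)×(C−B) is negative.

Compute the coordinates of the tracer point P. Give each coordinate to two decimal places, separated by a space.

-4.41 -3.71

A=(0,0), D=(6.00,0)
B = A + 2.00·(cos247°, sin247°) = (-0.7815, -1.8410)
|BD| = 7.0269
circle(B,9.00) ∩ circle(D,5.00): a=7.4981, h=4.9777
  candidates: C₊=(5.1506,4.9273) cross=34.978; C₋=(7.7589,-4.6804) cross=-34.978
  mode - wants cross < 0 → take C=(7.7589,-4.6804) (cross=-34.978)
ex = (C−B)/|BC| = (0.9489,-0.3155); ey = (0.3155,0.9489)
P = B + -2.85·ex + -2.92·ey = (-4.4071,-3.7127)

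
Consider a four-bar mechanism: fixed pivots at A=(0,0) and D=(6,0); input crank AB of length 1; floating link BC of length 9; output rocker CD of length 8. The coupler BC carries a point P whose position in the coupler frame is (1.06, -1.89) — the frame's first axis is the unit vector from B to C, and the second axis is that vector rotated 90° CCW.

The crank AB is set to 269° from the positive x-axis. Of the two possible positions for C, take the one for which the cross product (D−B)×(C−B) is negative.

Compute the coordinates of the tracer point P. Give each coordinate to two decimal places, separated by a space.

A=(0,0), D=(6.00,0)
B = A + 1.00·(cos269°, sin269°) = (-0.0175, -0.9998)
|BD| = 6.1000
circle(B,9.00) ∩ circle(D,8.00): a=4.4434, h=7.8266
  candidates: C₊=(3.0830,7.4492) cross=47.742; C₋=(5.6487,-7.9923) cross=-47.742
  mode - wants cross < 0 → take C=(5.6487,-7.9923) (cross=-47.742)
ex = (C−B)/|BC| = (0.6296,-0.7769); ey = (0.7769,0.6296)
P = B + 1.06·ex + -1.89·ey = (-0.8185,-3.0133)

-0.82 -3.01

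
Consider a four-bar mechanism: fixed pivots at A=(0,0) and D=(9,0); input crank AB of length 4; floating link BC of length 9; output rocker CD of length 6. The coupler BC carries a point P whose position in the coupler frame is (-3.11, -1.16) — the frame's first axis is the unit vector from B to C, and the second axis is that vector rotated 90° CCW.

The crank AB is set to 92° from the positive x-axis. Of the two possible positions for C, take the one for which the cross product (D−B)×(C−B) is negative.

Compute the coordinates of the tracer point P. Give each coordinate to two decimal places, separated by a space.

A=(0,0), D=(9.00,0)
B = A + 4.00·(cos92°, sin92°) = (-0.1396, 3.9976)
|BD| = 9.9756
circle(B,9.00) ∩ circle(D,6.00): a=7.2433, h=5.3418
  candidates: C₊=(8.6373,5.9890) cross=53.287; C₋=(4.3561,-3.7992) cross=-53.287
  mode - wants cross < 0 → take C=(4.3561,-3.7992) (cross=-53.287)
ex = (C−B)/|BC| = (0.4995,-0.8663); ey = (0.8663,0.4995)
P = B + -3.11·ex + -1.16·ey = (-2.6980,6.1123)

-2.70 6.11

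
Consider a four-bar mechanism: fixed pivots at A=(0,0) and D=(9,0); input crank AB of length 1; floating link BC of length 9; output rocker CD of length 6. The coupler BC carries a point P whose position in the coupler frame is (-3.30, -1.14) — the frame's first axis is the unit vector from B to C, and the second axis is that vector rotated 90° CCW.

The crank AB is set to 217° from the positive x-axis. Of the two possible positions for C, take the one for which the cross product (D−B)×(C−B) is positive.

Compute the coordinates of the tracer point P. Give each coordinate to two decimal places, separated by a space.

-2.57 -3.61

A=(0,0), D=(9.00,0)
B = A + 1.00·(cos217°, sin217°) = (-0.7986, -0.6018)
|BD| = 9.8171
circle(B,9.00) ∩ circle(D,6.00): a=7.2005, h=5.3994
  candidates: C₊=(6.0573,5.2288) cross=53.006; C₋=(6.7193,-5.5496) cross=-53.006
  mode + wants cross > 0 → take C=(6.0573,5.2288) (cross=53.006)
ex = (C−B)/|BC| = (0.7618,0.6478); ey = (-0.6478,0.7618)
P = B + -3.30·ex + -1.14·ey = (-2.5739,-3.6081)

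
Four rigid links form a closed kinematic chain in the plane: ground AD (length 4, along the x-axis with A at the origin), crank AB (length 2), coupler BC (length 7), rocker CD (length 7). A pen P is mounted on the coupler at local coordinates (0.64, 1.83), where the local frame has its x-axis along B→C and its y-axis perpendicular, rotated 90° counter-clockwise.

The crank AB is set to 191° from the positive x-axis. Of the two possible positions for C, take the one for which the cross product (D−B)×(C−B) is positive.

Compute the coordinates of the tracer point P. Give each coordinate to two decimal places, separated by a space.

A=(0,0), D=(4.00,0)
B = A + 2.00·(cos191°, sin191°) = (-1.9633, -0.3816)
|BD| = 5.9755
circle(B,7.00) ∩ circle(D,7.00): a=2.9877, h=6.3304
  candidates: C₊=(0.6141,6.1266) cross=37.827; C₋=(1.4227,-6.5082) cross=-37.827
  mode + wants cross > 0 → take C=(0.6141,6.1266) (cross=37.827)
ex = (C−B)/|BC| = (0.3682,0.9297); ey = (-0.9297,0.3682)
P = B + 0.64·ex + 1.83·ey = (-3.4291,0.8872)

-3.43 0.89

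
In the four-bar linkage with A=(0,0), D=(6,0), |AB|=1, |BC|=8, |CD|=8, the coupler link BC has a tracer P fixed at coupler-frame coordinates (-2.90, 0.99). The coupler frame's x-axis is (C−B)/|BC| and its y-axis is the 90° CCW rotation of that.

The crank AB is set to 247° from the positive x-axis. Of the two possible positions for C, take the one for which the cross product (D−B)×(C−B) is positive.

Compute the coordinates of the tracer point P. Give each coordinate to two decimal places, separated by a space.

-2.12 -3.45

A=(0,0), D=(6.00,0)
B = A + 1.00·(cos247°, sin247°) = (-0.3907, -0.9205)
|BD| = 6.4567
circle(B,8.00) ∩ circle(D,8.00): a=3.2283, h=7.3197
  candidates: C₊=(1.7611,6.7847) cross=47.261; C₋=(3.8482,-7.7052) cross=-47.261
  mode + wants cross > 0 → take C=(1.7611,6.7847) (cross=47.261)
ex = (C−B)/|BC| = (0.2690,0.9631); ey = (-0.9631,0.2690)
P = B + -2.90·ex + 0.99·ey = (-2.1243,-3.4473)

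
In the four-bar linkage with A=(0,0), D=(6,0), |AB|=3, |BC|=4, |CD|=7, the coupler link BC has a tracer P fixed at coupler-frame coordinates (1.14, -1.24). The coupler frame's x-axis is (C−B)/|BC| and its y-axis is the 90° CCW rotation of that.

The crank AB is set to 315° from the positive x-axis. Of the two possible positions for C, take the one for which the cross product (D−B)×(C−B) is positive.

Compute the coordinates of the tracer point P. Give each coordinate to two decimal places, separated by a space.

2.01 -0.44

A=(0,0), D=(6.00,0)
B = A + 3.00·(cos315°, sin315°) = (2.1213, -2.1213)
|BD| = 4.4209
circle(B,4.00) ∩ circle(D,7.00): a=-1.5219, h=3.6992
  candidates: C₊=(-0.9889,0.3939) cross=16.354; C₋=(2.5611,-6.0971) cross=-16.354
  mode + wants cross > 0 → take C=(-0.9889,0.3939) (cross=16.354)
ex = (C−B)/|BC| = (-0.7776,0.6288); ey = (-0.6288,-0.7776)
P = B + 1.14·ex + -1.24·ey = (2.0146,-0.4403)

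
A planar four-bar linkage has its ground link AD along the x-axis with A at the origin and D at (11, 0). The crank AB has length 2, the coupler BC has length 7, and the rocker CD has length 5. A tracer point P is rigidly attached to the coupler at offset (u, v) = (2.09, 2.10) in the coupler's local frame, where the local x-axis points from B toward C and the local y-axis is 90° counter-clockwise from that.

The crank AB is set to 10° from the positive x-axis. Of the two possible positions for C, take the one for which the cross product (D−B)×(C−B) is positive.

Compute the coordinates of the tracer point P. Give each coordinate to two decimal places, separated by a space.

2.67 3.23

A=(0,0), D=(11.00,0)
B = A + 2.00·(cos10°, sin10°) = (1.9696, 0.3473)
|BD| = 9.0371
circle(B,7.00) ∩ circle(D,5.00): a=5.8464, h=3.8496
  candidates: C₊=(7.9596,3.9694) cross=34.789; C₋=(7.6638,-3.7242) cross=-34.789
  mode + wants cross > 0 → take C=(7.9596,3.9694) (cross=34.789)
ex = (C−B)/|BC| = (0.8557,0.5174); ey = (-0.5174,0.8557)
P = B + 2.09·ex + 2.10·ey = (2.6714,3.2258)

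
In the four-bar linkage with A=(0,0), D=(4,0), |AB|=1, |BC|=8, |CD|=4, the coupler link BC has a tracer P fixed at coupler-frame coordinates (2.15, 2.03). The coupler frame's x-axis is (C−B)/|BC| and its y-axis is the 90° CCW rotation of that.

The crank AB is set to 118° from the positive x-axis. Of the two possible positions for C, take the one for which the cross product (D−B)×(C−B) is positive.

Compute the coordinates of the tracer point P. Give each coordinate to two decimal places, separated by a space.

A=(0,0), D=(4.00,0)
B = A + 1.00·(cos118°, sin118°) = (-0.4695, 0.8829)
|BD| = 4.5559
circle(B,8.00) ∩ circle(D,4.00): a=7.5459, h=2.6570
  candidates: C₊=(7.4483,2.0272) cross=12.105; C₋=(6.4184,-3.1861) cross=-12.105
  mode + wants cross > 0 → take C=(7.4483,2.0272) (cross=12.105)
ex = (C−B)/|BC| = (0.9897,0.1430); ey = (-0.1430,0.9897)
P = B + 2.15·ex + 2.03·ey = (1.3681,3.1996)

1.37 3.20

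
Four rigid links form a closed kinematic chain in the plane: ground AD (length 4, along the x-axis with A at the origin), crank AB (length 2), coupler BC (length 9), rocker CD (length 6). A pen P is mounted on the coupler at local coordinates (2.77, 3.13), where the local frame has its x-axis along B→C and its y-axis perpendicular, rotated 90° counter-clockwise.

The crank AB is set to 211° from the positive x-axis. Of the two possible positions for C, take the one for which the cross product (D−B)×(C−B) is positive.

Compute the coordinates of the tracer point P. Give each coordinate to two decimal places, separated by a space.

-2.43 3.09

A=(0,0), D=(4.00,0)
B = A + 2.00·(cos211°, sin211°) = (-1.7143, -1.0301)
|BD| = 5.8064
circle(B,9.00) ∩ circle(D,6.00): a=6.7782, h=5.9208
  candidates: C₊=(3.9060,5.9993) cross=34.379; C₋=(6.0067,-5.6545) cross=-34.379
  mode + wants cross > 0 → take C=(3.9060,5.9993) (cross=34.379)
ex = (C−B)/|BC| = (0.6245,0.7810); ey = (-0.7810,0.6245)
P = B + 2.77·ex + 3.13·ey = (-2.4292,3.0880)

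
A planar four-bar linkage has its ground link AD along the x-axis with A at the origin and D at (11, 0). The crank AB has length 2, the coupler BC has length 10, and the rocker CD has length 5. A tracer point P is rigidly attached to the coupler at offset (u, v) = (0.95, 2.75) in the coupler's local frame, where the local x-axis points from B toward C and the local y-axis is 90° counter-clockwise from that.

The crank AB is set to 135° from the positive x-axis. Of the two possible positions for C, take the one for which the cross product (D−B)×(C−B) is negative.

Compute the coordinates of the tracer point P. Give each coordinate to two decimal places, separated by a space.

A=(0,0), D=(11.00,0)
B = A + 2.00·(cos135°, sin135°) = (-1.4142, 1.4142)
|BD| = 12.4945
circle(B,10.00) ∩ circle(D,5.00): a=9.2486, h=3.8031
  candidates: C₊=(8.2054,4.1461) cross=47.518; C₋=(7.3445,-3.4113) cross=-47.518
  mode - wants cross < 0 → take C=(7.3445,-3.4113) (cross=-47.518)
ex = (C−B)/|BC| = (0.8759,-0.4826); ey = (0.4826,0.8759)
P = B + 0.95·ex + 2.75·ey = (0.7449,3.3644)

0.74 3.36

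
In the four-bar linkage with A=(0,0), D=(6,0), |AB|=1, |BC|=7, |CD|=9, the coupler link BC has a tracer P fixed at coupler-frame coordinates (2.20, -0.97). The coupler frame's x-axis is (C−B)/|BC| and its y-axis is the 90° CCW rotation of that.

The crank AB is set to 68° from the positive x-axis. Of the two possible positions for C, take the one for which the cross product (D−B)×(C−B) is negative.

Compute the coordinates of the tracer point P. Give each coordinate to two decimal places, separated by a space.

A=(0,0), D=(6.00,0)
B = A + 1.00·(cos68°, sin68°) = (0.3746, 0.9272)
|BD| = 5.7013
circle(B,7.00) ∩ circle(D,9.00): a=0.0443, h=6.9999
  candidates: C₊=(1.5566,7.8267) cross=39.908; C₋=(-0.7201,-5.9867) cross=-39.908
  mode - wants cross < 0 → take C=(-0.7201,-5.9867) (cross=-39.908)
ex = (C−B)/|BC| = (-0.1564,-0.9877); ey = (0.9877,-0.1564)
P = B + 2.20·ex + -0.97·ey = (-0.9275,-1.0941)

-0.93 -1.09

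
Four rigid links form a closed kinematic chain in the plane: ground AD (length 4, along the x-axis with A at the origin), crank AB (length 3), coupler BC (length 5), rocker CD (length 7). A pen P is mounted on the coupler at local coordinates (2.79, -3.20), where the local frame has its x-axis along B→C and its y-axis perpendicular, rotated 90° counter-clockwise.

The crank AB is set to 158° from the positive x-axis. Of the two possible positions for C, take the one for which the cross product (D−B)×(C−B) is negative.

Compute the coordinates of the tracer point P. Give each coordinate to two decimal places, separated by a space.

-5.43 -2.20

A=(0,0), D=(4.00,0)
B = A + 3.00·(cos158°, sin158°) = (-2.7816, 1.1238)
|BD| = 6.8740
circle(B,5.00) ∩ circle(D,7.00): a=1.6913, h=4.7053
  candidates: C₊=(-0.3437,5.4893) cross=32.344; C₋=(-1.8822,-3.7946) cross=-32.344
  mode - wants cross < 0 → take C=(-1.8822,-3.7946) (cross=-32.344)
ex = (C−B)/|BC| = (0.1799,-0.9837); ey = (0.9837,0.1799)
P = B + 2.79·ex + -3.20·ey = (-5.4275,-2.1962)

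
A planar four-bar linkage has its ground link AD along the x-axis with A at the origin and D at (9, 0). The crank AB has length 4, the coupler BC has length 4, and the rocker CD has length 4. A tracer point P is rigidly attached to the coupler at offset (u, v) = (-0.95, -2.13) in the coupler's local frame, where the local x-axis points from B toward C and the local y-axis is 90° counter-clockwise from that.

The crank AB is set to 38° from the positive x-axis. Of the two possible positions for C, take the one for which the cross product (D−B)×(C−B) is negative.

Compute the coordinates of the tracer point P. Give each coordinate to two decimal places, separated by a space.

A=(0,0), D=(9.00,0)
B = A + 4.00·(cos38°, sin38°) = (3.1520, 2.4626)
|BD| = 6.3453
circle(B,4.00) ∩ circle(D,4.00): a=3.1727, h=2.4360
  candidates: C₊=(7.0214,3.4764) cross=15.457; C₋=(5.1306,-1.0138) cross=-15.457
  mode - wants cross < 0 → take C=(5.1306,-1.0138) (cross=-15.457)
ex = (C−B)/|BC| = (0.4946,-0.8691); ey = (0.8691,0.4946)
P = B + -0.95·ex + -2.13·ey = (0.8310,2.2347)

0.83 2.23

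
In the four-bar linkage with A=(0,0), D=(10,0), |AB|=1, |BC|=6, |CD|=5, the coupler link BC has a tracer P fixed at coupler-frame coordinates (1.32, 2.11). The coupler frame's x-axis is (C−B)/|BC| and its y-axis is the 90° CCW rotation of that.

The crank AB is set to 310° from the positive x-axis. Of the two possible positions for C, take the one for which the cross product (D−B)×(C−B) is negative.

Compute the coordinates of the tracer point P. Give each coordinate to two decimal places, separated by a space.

A=(0,0), D=(10.00,0)
B = A + 1.00·(cos310°, sin310°) = (0.6428, -0.7660)
|BD| = 9.3885
circle(B,6.00) ∩ circle(D,5.00): a=5.2801, h=2.8497
  candidates: C₊=(5.6727,2.5050) cross=26.754; C₋=(6.1378,-3.1754) cross=-26.754
  mode - wants cross < 0 → take C=(6.1378,-3.1754) (cross=-26.754)
ex = (C−B)/|BC| = (0.9158,-0.4016); ey = (0.4016,0.9158)
P = B + 1.32·ex + 2.11·ey = (2.6990,0.6363)

2.70 0.64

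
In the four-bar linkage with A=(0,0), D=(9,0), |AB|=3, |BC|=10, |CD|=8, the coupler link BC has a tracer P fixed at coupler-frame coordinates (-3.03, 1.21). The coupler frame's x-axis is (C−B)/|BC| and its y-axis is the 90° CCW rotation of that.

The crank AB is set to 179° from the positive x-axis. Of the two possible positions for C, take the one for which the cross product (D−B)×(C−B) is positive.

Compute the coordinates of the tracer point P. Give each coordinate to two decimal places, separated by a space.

A=(0,0), D=(9.00,0)
B = A + 3.00·(cos179°, sin179°) = (-2.9995, 0.0524)
|BD| = 11.9997
circle(B,10.00) ∩ circle(D,8.00): a=7.4999, h=6.6145
  candidates: C₊=(4.5291,6.6341) cross=79.372; C₋=(4.4714,-6.5948) cross=-79.372
  mode + wants cross > 0 → take C=(4.5291,6.6341) (cross=79.372)
ex = (C−B)/|BC| = (0.7529,0.6582); ey = (-0.6582,0.7529)
P = B + -3.03·ex + 1.21·ey = (-6.0771,-1.0309)

-6.08 -1.03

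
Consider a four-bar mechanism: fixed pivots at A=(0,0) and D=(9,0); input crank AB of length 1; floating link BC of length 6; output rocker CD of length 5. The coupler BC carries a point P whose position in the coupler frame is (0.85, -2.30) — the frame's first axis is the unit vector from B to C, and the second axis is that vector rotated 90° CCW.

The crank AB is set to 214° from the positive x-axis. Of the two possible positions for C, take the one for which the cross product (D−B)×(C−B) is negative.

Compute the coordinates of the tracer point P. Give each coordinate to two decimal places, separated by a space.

A=(0,0), D=(9.00,0)
B = A + 1.00·(cos214°, sin214°) = (-0.8290, -0.5592)
|BD| = 9.8449
circle(B,6.00) ∩ circle(D,5.00): a=5.4811, h=2.4407
  candidates: C₊=(4.5046,2.1889) cross=24.029; C₋=(4.7819,-2.6847) cross=-24.029
  mode - wants cross < 0 → take C=(4.7819,-2.6847) (cross=-24.029)
ex = (C−B)/|BC| = (0.9352,-0.3542); ey = (0.3542,0.9352)
P = B + 0.85·ex + -2.30·ey = (-0.8489,-3.0112)

-0.85 -3.01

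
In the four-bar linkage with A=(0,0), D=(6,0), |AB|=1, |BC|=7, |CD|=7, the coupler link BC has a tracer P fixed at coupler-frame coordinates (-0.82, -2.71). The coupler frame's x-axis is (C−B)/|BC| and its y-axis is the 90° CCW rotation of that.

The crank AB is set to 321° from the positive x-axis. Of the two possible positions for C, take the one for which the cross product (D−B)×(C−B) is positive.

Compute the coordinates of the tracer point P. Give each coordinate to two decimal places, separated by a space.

3.18 -2.13

A=(0,0), D=(6.00,0)
B = A + 1.00·(cos321°, sin321°) = (0.7771, -0.6293)
|BD| = 5.2606
circle(B,7.00) ∩ circle(D,7.00): a=2.6303, h=6.4870
  candidates: C₊=(2.6125,6.1258) cross=34.126; C₋=(4.1646,-6.7551) cross=-34.126
  mode + wants cross > 0 → take C=(2.6125,6.1258) (cross=34.126)
ex = (C−B)/|BC| = (0.2622,0.9650); ey = (-0.9650,0.2622)
P = B + -0.82·ex + -2.71·ey = (3.1773,-2.1312)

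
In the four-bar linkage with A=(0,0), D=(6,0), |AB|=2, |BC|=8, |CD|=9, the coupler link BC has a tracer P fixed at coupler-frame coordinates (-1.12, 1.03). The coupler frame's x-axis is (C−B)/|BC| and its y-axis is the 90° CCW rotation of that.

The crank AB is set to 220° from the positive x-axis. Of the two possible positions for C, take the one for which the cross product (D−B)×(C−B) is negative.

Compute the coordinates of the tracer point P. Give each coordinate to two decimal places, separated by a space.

A=(0,0), D=(6.00,0)
B = A + 2.00·(cos220°, sin220°) = (-1.5321, -1.2856)
|BD| = 7.6410
circle(B,8.00) ∩ circle(D,9.00): a=2.7081, h=7.5277
  candidates: C₊=(-0.1291,6.5904) cross=57.519; C₋=(2.4039,-8.2503) cross=-57.519
  mode - wants cross < 0 → take C=(2.4039,-8.2503) (cross=-57.519)
ex = (C−B)/|BC| = (0.4920,-0.8706); ey = (0.8706,0.4920)
P = B + -1.12·ex + 1.03·ey = (-1.1864,0.1963)

-1.19 0.20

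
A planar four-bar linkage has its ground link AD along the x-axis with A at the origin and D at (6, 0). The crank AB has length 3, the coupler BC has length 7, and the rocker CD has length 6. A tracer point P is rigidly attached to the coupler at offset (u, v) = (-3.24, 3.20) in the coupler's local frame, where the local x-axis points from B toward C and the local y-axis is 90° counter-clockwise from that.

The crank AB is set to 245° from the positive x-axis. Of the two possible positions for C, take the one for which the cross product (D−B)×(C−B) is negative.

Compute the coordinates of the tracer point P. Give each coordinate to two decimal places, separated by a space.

-2.69 1.61

A=(0,0), D=(6.00,0)
B = A + 3.00·(cos245°, sin245°) = (-1.2679, -2.7189)
|BD| = 7.7598
circle(B,7.00) ∩ circle(D,6.00): a=4.7175, h=5.1715
  candidates: C₊=(1.3386,3.7777) cross=40.130; C₋=(4.9627,-5.9096) cross=-40.130
  mode - wants cross < 0 → take C=(4.9627,-5.9096) (cross=-40.130)
ex = (C−B)/|BC| = (0.8901,-0.4558); ey = (0.4558,0.8901)
P = B + -3.24·ex + 3.20·ey = (-2.6931,1.6062)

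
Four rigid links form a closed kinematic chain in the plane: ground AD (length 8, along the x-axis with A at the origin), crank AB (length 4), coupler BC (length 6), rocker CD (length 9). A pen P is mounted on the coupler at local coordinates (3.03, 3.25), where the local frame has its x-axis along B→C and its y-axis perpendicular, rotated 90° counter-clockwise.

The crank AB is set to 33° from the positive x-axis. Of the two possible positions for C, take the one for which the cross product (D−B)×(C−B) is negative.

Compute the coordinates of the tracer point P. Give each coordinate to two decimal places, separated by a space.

3.68 -2.25

A=(0,0), D=(8.00,0)
B = A + 4.00·(cos33°, sin33°) = (3.3547, 2.1786)
|BD| = 5.1308
circle(B,6.00) ∩ circle(D,9.00): a=-1.8199, h=5.7173
  candidates: C₊=(4.1346,8.1277) cross=29.335; C₋=(-0.7206,-2.2251) cross=-29.335
  mode - wants cross < 0 → take C=(-0.7206,-2.2251) (cross=-29.335)
ex = (C−B)/|BC| = (-0.6792,-0.7339); ey = (0.7339,-0.6792)
P = B + 3.03·ex + 3.25·ey = (3.6820,-2.2527)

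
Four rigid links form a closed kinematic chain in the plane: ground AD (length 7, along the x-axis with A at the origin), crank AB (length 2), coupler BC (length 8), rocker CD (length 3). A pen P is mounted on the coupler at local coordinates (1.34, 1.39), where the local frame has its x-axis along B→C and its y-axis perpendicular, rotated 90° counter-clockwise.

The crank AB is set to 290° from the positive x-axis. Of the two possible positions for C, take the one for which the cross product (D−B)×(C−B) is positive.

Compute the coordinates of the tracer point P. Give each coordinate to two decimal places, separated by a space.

0.90 0.04

A=(0,0), D=(7.00,0)
B = A + 2.00·(cos290°, sin290°) = (0.6840, -1.8794)
|BD| = 6.5896
circle(B,8.00) ∩ circle(D,3.00): a=7.4680, h=2.8685
  candidates: C₊=(7.0238,2.9999) cross=18.903; C₋=(8.6600,-2.4989) cross=-18.903
  mode + wants cross > 0 → take C=(7.0238,2.9999) (cross=18.903)
ex = (C−B)/|BC| = (0.7925,0.6099); ey = (-0.6099,0.7925)
P = B + 1.34·ex + 1.39·ey = (0.8982,0.0394)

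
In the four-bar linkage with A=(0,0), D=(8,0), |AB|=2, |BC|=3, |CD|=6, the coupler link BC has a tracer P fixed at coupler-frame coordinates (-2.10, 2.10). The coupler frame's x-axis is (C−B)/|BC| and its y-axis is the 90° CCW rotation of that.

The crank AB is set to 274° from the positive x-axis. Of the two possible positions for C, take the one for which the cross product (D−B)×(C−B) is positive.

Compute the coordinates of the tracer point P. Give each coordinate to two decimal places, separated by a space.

A=(0,0), D=(8.00,0)
B = A + 2.00·(cos274°, sin274°) = (0.1395, -1.9951)
|BD| = 8.1097
circle(B,3.00) ∩ circle(D,6.00): a=2.3902, h=1.8130
  candidates: C₊=(2.0102,0.3502) cross=14.703; C₋=(2.9023,-3.1644) cross=-14.703
  mode + wants cross > 0 → take C=(2.0102,0.3502) (cross=14.703)
ex = (C−B)/|BC| = (0.6236,0.7818); ey = (-0.7818,0.6236)
P = B + -2.10·ex + 2.10·ey = (-2.8117,-2.3273)

-2.81 -2.33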